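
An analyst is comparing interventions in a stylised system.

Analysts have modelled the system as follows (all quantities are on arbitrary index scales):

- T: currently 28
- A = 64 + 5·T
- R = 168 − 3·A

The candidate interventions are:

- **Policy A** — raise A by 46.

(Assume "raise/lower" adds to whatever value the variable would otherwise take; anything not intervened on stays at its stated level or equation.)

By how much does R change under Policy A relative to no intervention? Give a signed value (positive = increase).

Baseline:
  T = 28
  A = 64 + 5·28 = 204
  R = 168 − 3·204 = -444
Policy A (A + 46):
  T = 28
  A = 64 + 5·28 (+46 from intervention) = 250
  R = 168 − 3·250 = -582
Change in R: -582 − (-444) = -138

-138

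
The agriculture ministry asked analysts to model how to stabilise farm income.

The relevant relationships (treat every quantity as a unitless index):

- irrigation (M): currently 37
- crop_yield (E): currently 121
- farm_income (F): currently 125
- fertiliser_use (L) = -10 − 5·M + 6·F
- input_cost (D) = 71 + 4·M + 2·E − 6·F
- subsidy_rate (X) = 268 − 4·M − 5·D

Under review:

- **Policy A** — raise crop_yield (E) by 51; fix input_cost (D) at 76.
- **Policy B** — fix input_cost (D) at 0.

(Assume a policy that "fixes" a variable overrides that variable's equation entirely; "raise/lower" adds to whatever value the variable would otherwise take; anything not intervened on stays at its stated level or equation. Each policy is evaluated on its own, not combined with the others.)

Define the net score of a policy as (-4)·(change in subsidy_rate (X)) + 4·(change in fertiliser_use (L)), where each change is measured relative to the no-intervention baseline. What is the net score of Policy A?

Baseline:
  M = 37
  E = 121
  F = 125
  L = -10 − 5·37 + 6·125 = 555
  D = 71 + 4·37 + 2·121 − 6·125 = -289
  X = 268 − 4·37 − 5·(-289) = 1565
Policy A (E + 51, D := 76):
  M = 37
  E = 121 + 51 = 172
  F = 125
  L = -10 − 5·37 + 6·125 = 555
  D = 76
  X = 268 − 4·37 − 5·76 = -260
ΔX = -260 − 1565 = -1825; ΔL = 555 − 555 = 0
Score = (-4)·(-1825) + 4·0 = 7300

7300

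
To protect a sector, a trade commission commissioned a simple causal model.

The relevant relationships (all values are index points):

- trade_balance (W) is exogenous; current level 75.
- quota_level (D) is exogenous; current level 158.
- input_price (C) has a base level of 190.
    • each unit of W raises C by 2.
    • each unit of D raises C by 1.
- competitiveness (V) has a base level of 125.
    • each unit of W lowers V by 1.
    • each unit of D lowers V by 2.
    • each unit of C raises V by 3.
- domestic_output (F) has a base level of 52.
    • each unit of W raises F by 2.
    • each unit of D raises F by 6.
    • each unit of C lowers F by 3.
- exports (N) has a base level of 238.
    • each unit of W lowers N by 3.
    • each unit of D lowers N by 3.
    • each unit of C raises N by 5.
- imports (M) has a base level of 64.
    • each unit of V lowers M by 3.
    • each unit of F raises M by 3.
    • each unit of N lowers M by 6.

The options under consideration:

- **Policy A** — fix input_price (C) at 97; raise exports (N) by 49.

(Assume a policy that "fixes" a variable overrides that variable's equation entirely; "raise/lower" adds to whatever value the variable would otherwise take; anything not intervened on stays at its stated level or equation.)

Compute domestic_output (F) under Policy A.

859

Policy A (C := 97, N + 49):
  W = 75
  D = 158
  C = 97
  F = 52 + 2·75 + 6·158 − 3·97 = 859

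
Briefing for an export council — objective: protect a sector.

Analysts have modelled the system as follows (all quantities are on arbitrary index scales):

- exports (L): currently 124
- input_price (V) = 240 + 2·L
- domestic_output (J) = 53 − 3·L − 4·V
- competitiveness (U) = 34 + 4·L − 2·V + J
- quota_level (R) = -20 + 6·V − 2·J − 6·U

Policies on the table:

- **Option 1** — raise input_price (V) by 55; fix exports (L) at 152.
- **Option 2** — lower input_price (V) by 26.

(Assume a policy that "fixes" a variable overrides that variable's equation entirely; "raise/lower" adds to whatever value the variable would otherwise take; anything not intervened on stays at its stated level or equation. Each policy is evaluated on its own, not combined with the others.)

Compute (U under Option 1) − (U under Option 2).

-794

Option 1 (V + 55, L := 152):
  L = 152
  V = 240 + 2·152 (+55 from intervention) = 599
  J = 53 − 3·152 − 4·599 = -2799
  U = 34 + 4·152 − 2·599 + (-2799) = -3355
Option 2 (V − 26):
  L = 124
  V = 240 + 2·124 (−26 from intervention) = 462
  J = 53 − 3·124 − 4·462 = -2167
  U = 34 + 4·124 − 2·462 + (-2167) = -2561
U: -3355 − (-2561) = -794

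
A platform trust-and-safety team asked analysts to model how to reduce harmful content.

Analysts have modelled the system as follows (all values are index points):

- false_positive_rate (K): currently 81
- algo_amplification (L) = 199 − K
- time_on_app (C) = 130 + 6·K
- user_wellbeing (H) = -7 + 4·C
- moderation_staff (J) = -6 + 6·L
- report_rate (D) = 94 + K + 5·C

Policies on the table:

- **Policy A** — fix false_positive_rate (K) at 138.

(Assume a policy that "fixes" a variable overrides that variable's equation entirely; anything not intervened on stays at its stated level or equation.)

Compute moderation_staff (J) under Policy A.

360

Policy A (K := 138):
  K = 138
  L = 199 − 138 = 61
  J = -6 + 6·61 = 360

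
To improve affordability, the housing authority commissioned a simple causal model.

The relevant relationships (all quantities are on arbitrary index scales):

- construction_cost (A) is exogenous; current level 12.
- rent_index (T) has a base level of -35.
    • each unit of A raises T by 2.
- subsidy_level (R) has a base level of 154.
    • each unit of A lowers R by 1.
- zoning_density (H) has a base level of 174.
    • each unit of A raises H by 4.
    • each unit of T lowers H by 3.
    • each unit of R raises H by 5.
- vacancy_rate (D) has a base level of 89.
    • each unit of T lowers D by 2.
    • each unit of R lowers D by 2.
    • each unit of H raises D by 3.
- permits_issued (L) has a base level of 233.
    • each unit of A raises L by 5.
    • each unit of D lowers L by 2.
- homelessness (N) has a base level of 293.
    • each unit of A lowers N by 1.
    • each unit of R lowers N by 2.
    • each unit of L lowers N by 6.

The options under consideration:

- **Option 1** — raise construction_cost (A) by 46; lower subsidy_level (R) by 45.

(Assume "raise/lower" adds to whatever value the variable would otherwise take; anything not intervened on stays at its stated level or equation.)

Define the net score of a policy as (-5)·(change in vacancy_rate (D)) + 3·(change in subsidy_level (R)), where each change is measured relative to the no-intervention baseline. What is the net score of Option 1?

Baseline:
  A = 12
  T = -35 + 2·12 = -11
  R = 154 − 12 = 142
  H = 174 + 4·12 − 3·(-11) + 5·142 = 965
  D = 89 − 2·(-11) − 2·142 + 3·965 = 2722
Option 1 (A + 46, R − 45):
  A = 12 + 46 = 58
  T = -35 + 2·58 = 81
  R = 154 − 58 (−45 from intervention) = 51
  H = 174 + 4·58 − 3·81 + 5·51 = 418
  D = 89 − 2·81 − 2·51 + 3·418 = 1079
ΔD = 1079 − 2722 = -1643; ΔR = 51 − 142 = -91
Score = (-5)·(-1643) + 3·(-91) = 7942

7942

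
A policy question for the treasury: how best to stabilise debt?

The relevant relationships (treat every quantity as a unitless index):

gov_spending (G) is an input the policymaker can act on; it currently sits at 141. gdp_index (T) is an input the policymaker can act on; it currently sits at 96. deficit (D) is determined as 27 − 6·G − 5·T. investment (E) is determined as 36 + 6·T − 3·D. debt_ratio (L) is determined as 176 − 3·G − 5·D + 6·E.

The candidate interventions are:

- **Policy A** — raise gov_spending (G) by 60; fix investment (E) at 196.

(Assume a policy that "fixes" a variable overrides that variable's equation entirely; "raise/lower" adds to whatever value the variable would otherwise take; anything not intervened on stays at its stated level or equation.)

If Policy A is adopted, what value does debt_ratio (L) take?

Policy A (G + 60, E := 196):
  G = 141 + 60 = 201
  T = 96
  D = 27 − 6·201 − 5·96 = -1659
  E = 196
  L = 176 − 3·201 − 5·(-1659) + 6·196 = 9044

9044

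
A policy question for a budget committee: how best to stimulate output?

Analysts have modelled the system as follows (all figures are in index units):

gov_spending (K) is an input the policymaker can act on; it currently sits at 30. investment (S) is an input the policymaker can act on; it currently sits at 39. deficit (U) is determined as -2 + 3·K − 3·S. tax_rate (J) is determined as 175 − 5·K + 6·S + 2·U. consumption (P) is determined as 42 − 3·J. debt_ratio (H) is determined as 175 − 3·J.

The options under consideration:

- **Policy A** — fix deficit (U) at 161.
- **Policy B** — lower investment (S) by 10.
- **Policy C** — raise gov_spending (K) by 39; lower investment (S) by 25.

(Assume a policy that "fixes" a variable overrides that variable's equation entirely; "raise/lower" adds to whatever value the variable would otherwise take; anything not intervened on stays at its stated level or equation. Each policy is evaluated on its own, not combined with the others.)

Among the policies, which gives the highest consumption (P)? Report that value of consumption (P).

-561

Policy A (U := 161):
  K = 30
  S = 39
  U = 161
  J = 175 − 5·30 + 6·39 + 2·161 = 581
  P = 42 − 3·581 = -1701
Policy B (S − 10):
  K = 30
  S = 39 − 10 = 29
  U = -2 + 3·30 − 3·29 = 1
  J = 175 − 5·30 + 6·29 + 2·1 = 201
  P = 42 − 3·201 = -561
Policy C (K + 39, S − 25):
  K = 30 + 39 = 69
  S = 39 − 25 = 14
  U = -2 + 3·69 − 3·14 = 163
  J = 175 − 5·69 + 6·14 + 2·163 = 240
  P = 42 − 3·240 = -678
Comparing — Policy A: P=-1701, Policy B: P=-561, Policy C: P=-678. Highest is -561 (Policy B).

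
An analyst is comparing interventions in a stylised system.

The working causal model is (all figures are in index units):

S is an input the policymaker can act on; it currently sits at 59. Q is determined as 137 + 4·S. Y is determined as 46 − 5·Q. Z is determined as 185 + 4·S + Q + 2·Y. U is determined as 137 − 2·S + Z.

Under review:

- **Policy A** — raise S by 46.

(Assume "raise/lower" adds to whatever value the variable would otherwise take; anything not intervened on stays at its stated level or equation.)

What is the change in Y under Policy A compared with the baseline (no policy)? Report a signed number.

-920

Baseline:
  S = 59
  Q = 137 + 4·59 = 373
  Y = 46 − 5·373 = -1819
Policy A (S + 46):
  S = 59 + 46 = 105
  Q = 137 + 4·105 = 557
  Y = 46 − 5·557 = -2739
Change in Y: -2739 − (-1819) = -920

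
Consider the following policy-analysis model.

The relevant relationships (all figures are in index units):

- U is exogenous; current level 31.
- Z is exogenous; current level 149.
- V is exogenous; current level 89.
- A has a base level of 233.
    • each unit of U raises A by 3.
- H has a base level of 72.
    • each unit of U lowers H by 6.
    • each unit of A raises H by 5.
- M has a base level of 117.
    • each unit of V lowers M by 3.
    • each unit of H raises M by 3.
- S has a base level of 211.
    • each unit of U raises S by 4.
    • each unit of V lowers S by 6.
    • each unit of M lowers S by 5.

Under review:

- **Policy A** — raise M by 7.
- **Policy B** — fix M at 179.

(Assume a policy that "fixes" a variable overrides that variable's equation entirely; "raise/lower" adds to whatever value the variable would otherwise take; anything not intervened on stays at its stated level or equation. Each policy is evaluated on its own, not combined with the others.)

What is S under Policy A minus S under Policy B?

-21130

Policy A (M + 7):
  U = 31
  V = 89
  A = 233 + 3·31 = 326
  H = 72 − 6·31 + 5·326 = 1516
  M = 117 − 3·89 + 3·1516 (+7 from intervention) = 4405
  S = 211 + 4·31 − 6·89 − 5·4405 = -22224
Policy B (M := 179):
  U = 31
  V = 89
  A = 233 + 3·31 = 326
  H = 72 − 6·31 + 5·326 = 1516
  M = 179
  S = 211 + 4·31 − 6·89 − 5·179 = -1094
S: -22224 − (-1094) = -21130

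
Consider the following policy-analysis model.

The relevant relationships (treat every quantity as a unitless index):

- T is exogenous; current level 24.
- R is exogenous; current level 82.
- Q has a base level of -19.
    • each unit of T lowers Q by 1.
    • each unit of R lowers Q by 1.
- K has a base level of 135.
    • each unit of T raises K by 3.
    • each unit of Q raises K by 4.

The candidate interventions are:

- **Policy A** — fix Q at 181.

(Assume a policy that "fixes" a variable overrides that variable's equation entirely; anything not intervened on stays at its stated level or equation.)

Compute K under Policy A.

Policy A (Q := 181):
  T = 24
  R = 82
  Q = 181
  K = 135 + 3·24 + 4·181 = 931

931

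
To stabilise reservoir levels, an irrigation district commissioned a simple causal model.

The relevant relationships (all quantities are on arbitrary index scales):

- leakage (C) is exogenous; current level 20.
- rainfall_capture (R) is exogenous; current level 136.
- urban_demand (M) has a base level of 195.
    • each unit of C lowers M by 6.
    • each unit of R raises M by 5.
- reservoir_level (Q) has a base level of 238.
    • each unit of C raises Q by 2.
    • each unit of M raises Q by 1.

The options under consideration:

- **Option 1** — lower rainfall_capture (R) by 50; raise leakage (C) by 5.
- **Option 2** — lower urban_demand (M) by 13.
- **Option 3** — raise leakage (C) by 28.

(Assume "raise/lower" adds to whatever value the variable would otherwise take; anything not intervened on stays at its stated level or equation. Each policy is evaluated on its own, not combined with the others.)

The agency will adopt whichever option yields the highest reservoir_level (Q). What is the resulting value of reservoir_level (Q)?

Option 1 (R − 50, C + 5):
  C = 20 + 5 = 25
  R = 136 − 50 = 86
  M = 195 − 6·25 + 5·86 = 475
  Q = 238 + 2·25 + 475 = 763
Option 2 (M − 13):
  C = 20
  R = 136
  M = 195 − 6·20 + 5·136 (−13 from intervention) = 742
  Q = 238 + 2·20 + 742 = 1020
Option 3 (C + 28):
  C = 20 + 28 = 48
  R = 136
  M = 195 − 6·48 + 5·136 = 587
  Q = 238 + 2·48 + 587 = 921
Comparing — Option 1: Q=763, Option 2: Q=1020, Option 3: Q=921. Highest is 1020 (Option 2).

1020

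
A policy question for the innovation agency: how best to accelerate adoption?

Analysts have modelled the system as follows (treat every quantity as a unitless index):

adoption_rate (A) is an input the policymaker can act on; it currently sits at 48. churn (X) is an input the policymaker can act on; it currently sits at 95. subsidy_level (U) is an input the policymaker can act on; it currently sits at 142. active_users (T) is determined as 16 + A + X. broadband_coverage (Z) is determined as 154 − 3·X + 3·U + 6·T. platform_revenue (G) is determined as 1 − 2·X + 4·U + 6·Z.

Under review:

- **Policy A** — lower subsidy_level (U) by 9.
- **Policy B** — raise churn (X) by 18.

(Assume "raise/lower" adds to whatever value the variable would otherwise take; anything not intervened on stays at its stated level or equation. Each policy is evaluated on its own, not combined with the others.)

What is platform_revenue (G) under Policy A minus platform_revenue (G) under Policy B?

-486

Policy A (U − 9):
  A = 48
  X = 95
  U = 142 − 9 = 133
  T = 16 + 48 + 95 = 159
  Z = 154 − 3·95 + 3·133 + 6·159 = 1222
  G = 1 − 2·95 + 4·133 + 6·1222 = 7675
Policy B (X + 18):
  A = 48
  X = 95 + 18 = 113
  U = 142
  T = 16 + 48 + 113 = 177
  Z = 154 − 3·113 + 3·142 + 6·177 = 1303
  G = 1 − 2·113 + 4·142 + 6·1303 = 8161
G: 7675 − 8161 = -486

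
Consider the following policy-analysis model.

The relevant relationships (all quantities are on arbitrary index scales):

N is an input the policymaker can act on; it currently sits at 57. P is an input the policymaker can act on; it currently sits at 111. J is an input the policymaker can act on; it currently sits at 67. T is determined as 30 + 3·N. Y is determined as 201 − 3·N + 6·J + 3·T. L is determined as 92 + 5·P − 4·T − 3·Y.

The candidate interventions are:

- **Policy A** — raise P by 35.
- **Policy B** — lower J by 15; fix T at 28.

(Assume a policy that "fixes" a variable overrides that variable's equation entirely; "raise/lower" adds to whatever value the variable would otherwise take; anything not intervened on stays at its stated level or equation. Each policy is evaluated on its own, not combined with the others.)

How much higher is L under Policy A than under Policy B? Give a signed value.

Policy A (P + 35):
  N = 57
  P = 111 + 35 = 146
  J = 67
  T = 30 + 3·57 = 201
  Y = 201 − 3·57 + 6·67 + 3·201 = 1035
  L = 92 + 5·146 − 4·201 − 3·1035 = -3087
Policy B (J − 15, T := 28):
  N = 57
  P = 111
  J = 67 − 15 = 52
  T = 28
  Y = 201 − 3·57 + 6·52 + 3·28 = 426
  L = 92 + 5·111 − 4·28 − 3·426 = -743
L: -3087 − (-743) = -2344

-2344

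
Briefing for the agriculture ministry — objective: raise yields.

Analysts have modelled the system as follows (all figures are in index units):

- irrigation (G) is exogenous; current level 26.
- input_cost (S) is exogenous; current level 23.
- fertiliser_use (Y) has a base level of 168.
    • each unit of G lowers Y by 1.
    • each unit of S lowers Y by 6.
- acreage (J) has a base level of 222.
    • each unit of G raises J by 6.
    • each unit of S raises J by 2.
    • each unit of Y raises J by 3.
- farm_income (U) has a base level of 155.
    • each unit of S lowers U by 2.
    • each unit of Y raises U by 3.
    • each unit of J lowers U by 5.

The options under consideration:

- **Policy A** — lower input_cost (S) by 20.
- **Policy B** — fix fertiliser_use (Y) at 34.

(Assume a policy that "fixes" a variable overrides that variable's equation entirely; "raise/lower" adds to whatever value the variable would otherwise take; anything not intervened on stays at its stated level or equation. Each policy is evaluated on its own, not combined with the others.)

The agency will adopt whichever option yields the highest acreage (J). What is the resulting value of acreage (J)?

Policy A (S − 20):
  G = 26
  S = 23 − 20 = 3
  Y = 168 − 26 − 6·3 = 124
  J = 222 + 6·26 + 2·3 + 3·124 = 756
Policy B (Y := 34):
  G = 26
  S = 23
  Y = 34
  J = 222 + 6·26 + 2·23 + 3·34 = 526
Comparing — Policy A: J=756, Policy B: J=526. Highest is 756 (Policy A).

756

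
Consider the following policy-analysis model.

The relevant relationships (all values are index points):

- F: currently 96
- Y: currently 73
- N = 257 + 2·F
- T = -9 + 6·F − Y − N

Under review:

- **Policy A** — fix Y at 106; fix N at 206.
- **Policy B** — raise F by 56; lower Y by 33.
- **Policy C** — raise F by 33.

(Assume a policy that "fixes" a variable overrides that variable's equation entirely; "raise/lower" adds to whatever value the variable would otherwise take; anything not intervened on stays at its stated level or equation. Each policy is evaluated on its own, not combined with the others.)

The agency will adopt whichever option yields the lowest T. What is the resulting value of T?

177

Policy A (Y := 106, N := 206):
  F = 96
  Y = 106
  N = 206
  T = -9 + 6·96 − 106 − 206 = 255
Policy B (F + 56, Y − 33):
  F = 96 + 56 = 152
  Y = 73 − 33 = 40
  N = 257 + 2·152 = 561
  T = -9 + 6·152 − 40 − 561 = 302
Policy C (F + 33):
  F = 96 + 33 = 129
  Y = 73
  N = 257 + 2·129 = 515
  T = -9 + 6·129 − 73 − 515 = 177
Comparing — Policy A: T=255, Policy B: T=302, Policy C: T=177. Lowest is 177 (Policy C).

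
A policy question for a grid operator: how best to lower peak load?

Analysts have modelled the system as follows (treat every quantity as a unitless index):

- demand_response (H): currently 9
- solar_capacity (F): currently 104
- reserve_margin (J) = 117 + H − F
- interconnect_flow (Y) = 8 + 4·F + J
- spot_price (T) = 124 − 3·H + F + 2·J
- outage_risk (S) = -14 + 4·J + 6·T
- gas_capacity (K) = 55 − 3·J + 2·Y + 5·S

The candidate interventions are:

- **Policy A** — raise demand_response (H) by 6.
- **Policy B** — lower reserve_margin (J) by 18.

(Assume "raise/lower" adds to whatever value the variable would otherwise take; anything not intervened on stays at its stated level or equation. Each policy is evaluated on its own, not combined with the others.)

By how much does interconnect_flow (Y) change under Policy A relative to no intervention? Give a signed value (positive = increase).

Baseline:
  H = 9
  F = 104
  J = 117 + 9 − 104 = 22
  Y = 8 + 4·104 + 22 = 446
Policy A (H + 6):
  H = 9 + 6 = 15
  F = 104
  J = 117 + 15 − 104 = 28
  Y = 8 + 4·104 + 28 = 452
Change in Y: 452 − 446 = 6

6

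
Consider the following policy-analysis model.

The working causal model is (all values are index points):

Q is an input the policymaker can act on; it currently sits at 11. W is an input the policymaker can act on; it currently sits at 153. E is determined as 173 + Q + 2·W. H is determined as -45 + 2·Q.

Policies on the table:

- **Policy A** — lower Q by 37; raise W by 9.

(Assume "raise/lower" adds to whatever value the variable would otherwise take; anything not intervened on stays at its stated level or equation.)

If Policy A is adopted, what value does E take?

Policy A (Q − 37, W + 9):
  Q = 11 − 37 = -26
  W = 153 + 9 = 162
  E = 173 + (-26) + 2·162 = 471

471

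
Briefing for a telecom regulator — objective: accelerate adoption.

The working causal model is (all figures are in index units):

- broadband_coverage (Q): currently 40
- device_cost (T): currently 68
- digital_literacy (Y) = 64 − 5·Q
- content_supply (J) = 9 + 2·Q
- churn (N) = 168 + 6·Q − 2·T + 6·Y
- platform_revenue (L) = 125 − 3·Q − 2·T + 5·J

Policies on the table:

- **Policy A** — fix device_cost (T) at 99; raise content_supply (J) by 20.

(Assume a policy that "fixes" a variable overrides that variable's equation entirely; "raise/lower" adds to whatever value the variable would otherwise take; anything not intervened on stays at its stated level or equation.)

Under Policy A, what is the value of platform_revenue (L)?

Policy A (T := 99, J + 20):
  Q = 40
  T = 99
  J = 9 + 2·40 (+20 from intervention) = 109
  L = 125 − 3·40 − 2·99 + 5·109 = 352

352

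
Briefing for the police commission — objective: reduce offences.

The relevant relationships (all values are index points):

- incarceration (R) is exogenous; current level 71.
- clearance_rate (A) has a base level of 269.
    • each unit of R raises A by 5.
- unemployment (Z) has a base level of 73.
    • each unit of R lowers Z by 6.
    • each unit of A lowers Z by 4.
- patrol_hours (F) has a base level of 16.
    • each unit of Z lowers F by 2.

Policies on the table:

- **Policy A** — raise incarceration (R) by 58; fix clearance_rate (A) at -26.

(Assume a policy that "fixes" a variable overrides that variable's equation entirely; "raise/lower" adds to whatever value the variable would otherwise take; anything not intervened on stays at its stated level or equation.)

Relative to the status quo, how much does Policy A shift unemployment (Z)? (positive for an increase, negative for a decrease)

Baseline:
  R = 71
  A = 269 + 5·71 = 624
  Z = 73 − 6·71 − 4·624 = -2849
Policy A (R + 58, A := -26):
  R = 71 + 58 = 129
  A = -26
  Z = 73 − 6·129 − 4·(-26) = -597
Change in Z: -597 − (-2849) = 2252

2252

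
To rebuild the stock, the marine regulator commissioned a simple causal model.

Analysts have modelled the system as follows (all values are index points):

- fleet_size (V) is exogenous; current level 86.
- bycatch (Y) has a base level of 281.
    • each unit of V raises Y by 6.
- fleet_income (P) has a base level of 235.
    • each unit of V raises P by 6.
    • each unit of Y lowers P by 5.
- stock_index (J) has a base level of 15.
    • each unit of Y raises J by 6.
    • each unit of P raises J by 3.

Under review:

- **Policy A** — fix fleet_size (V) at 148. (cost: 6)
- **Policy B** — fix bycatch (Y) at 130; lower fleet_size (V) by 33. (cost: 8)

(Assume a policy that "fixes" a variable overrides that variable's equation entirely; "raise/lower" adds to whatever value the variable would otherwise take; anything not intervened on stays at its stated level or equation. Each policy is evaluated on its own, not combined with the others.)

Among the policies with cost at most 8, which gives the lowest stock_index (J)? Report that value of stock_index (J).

Policy A (V := 148):
  V = 148
  Y = 281 + 6·148 = 1169
  P = 235 + 6·148 − 5·1169 = -4722
  J = 15 + 6·1169 + 3·(-4722) = -7137
Policy B (Y := 130, V − 33):
  V = 86 − 33 = 53
  Y = 130
  P = 235 + 6·53 − 5·130 = -97
  J = 15 + 6·130 + 3·(-97) = 504
Comparing — Policy A: J=-7137, Policy B: J=504. Lowest is -7137 (Policy A).

-7137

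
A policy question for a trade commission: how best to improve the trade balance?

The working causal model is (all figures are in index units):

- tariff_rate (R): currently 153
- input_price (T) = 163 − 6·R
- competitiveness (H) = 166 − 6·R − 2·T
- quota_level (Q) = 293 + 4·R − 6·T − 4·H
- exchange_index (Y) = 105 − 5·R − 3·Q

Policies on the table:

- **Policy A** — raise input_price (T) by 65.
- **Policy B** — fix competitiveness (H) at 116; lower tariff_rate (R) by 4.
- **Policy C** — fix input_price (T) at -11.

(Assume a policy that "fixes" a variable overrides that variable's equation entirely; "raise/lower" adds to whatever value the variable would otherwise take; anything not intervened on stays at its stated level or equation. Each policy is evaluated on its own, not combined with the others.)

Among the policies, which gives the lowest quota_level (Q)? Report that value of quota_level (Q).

2533

Policy A (T + 65):
  R = 153
  T = 163 − 6·153 (+65 from intervention) = -690
  H = 166 − 6·153 − 2·(-690) = 628
  Q = 293 + 4·153 − 6·(-690) − 4·628 = 2533
Policy B (H := 116, R − 4):
  R = 153 − 4 = 149
  T = 163 − 6·149 = -731
  H = 116
  Q = 293 + 4·149 − 6·(-731) − 4·116 = 4811
Policy C (T := -11):
  R = 153
  T = -11
  H = 166 − 6·153 − 2·(-11) = -730
  Q = 293 + 4·153 − 6·(-11) − 4·(-730) = 3891
Comparing — Policy A: Q=2533, Policy B: Q=4811, Policy C: Q=3891. Lowest is 2533 (Policy A).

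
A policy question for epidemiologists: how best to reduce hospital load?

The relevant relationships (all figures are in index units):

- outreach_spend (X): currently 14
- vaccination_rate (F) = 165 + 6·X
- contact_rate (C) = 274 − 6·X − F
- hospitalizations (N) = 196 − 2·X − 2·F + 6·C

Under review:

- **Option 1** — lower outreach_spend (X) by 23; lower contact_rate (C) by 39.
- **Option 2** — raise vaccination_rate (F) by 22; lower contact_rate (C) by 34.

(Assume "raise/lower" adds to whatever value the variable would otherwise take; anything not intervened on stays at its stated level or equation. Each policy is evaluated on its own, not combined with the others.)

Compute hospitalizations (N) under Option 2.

Option 2 (F + 22, C − 34):
  X = 14
  F = 165 + 6·14 (+22 from intervention) = 271
  C = 274 − 6·14 − 271 (−34 from intervention) = -115
  N = 196 − 2·14 − 2·271 + 6·(-115) = -1064

-1064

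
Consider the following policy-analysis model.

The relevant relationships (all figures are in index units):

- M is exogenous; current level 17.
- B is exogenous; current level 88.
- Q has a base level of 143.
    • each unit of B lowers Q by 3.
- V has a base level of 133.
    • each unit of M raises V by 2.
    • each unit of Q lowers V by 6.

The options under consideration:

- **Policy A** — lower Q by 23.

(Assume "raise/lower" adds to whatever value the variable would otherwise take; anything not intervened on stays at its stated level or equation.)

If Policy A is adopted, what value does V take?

Policy A (Q − 23):
  M = 17
  B = 88
  Q = 143 − 3·88 (−23 from intervention) = -144
  V = 133 + 2·17 − 6·(-144) = 1031

1031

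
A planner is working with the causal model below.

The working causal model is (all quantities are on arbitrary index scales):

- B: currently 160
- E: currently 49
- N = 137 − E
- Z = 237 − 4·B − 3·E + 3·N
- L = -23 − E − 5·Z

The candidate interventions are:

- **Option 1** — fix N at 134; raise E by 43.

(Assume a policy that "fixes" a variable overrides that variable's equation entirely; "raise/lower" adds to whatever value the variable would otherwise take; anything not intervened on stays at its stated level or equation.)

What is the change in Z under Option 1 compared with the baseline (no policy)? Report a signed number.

9

Baseline:
  B = 160
  E = 49
  N = 137 − 49 = 88
  Z = 237 − 4·160 − 3·49 + 3·88 = -286
Option 1 (N := 134, E + 43):
  B = 160
  E = 49 + 43 = 92
  N = 134
  Z = 237 − 4·160 − 3·92 + 3·134 = -277
Change in Z: -277 − (-286) = 9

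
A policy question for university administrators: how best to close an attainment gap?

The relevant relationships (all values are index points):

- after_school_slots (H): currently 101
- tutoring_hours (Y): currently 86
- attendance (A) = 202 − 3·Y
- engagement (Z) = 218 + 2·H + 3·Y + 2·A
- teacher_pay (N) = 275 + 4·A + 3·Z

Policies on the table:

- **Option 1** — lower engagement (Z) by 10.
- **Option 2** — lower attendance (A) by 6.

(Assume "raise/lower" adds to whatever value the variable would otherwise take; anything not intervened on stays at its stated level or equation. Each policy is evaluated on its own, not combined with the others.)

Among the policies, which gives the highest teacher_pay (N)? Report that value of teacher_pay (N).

Option 1 (Z − 10):
  H = 101
  Y = 86
  A = 202 − 3·86 = -56
  Z = 218 + 2·101 + 3·86 + 2·(-56) (−10 from intervention) = 556
  N = 275 + 4·(-56) + 3·556 = 1719
Option 2 (A − 6):
  H = 101
  Y = 86
  A = 202 − 3·86 (−6 from intervention) = -62
  Z = 218 + 2·101 + 3·86 + 2·(-62) = 554
  N = 275 + 4·(-62) + 3·554 = 1689
Comparing — Option 1: N=1719, Option 2: N=1689. Highest is 1719 (Option 1).

1719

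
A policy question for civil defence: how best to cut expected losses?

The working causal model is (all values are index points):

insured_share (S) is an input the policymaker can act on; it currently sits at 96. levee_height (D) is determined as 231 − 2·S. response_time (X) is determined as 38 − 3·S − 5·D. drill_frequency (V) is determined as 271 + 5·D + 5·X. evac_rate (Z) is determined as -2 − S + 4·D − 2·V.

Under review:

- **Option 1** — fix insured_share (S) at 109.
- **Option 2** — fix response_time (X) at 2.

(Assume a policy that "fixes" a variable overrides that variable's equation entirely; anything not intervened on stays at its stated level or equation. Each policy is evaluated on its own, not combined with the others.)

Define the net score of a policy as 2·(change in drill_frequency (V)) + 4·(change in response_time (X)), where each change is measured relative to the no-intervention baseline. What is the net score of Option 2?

6258

Baseline:
  S = 96
  D = 231 − 2·96 = 39
  X = 38 − 3·96 − 5·39 = -445
  V = 271 + 5·39 + 5·(-445) = -1759
Option 2 (X := 2):
  S = 96
  D = 231 − 2·96 = 39
  X = 2
  V = 271 + 5·39 + 5·2 = 476
ΔV = 476 − (-1759) = 2235; ΔX = 2 − (-445) = 447
Score = 2·2235 + 4·447 = 6258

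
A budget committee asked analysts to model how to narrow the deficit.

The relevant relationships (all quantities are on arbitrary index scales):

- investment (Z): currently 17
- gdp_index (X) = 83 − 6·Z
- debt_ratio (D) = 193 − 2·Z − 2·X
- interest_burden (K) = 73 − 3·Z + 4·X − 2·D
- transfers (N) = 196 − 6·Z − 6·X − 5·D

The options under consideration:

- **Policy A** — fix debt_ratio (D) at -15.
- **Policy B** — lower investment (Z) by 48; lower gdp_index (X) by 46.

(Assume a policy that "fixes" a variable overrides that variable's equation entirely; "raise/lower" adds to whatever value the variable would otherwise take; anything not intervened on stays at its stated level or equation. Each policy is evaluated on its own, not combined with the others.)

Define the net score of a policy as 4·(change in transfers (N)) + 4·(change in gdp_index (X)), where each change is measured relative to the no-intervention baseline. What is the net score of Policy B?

4072

Baseline:
  Z = 17
  X = 83 − 6·17 = -19
  D = 193 − 2·17 − 2·(-19) = 197
  N = 196 − 6·17 − 6·(-19) − 5·197 = -777
Policy B (Z − 48, X − 46):
  Z = 17 − 48 = -31
  X = 83 − 6·(-31) (−46 from intervention) = 223
  D = 193 − 2·(-31) − 2·223 = -191
  N = 196 − 6·(-31) − 6·223 − 5·(-191) = -1
ΔN = -1 − (-777) = 776; ΔX = 223 − (-19) = 242
Score = 4·776 + 4·242 = 4072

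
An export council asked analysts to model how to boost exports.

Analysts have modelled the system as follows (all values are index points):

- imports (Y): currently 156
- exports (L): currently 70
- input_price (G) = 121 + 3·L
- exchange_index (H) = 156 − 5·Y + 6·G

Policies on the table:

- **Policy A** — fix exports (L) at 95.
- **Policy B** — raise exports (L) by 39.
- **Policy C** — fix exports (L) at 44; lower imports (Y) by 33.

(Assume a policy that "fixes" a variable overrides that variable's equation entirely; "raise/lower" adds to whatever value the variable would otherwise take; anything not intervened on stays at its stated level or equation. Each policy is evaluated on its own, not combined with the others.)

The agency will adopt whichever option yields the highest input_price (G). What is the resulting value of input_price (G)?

448

Policy A (L := 95):
  L = 95
  G = 121 + 3·95 = 406
Policy B (L + 39):
  L = 70 + 39 = 109
  G = 121 + 3·109 = 448
Policy C (L := 44, Y − 33):
  L = 44
  G = 121 + 3·44 = 253
Comparing — Policy A: G=406, Policy B: G=448, Policy C: G=253. Highest is 448 (Policy B).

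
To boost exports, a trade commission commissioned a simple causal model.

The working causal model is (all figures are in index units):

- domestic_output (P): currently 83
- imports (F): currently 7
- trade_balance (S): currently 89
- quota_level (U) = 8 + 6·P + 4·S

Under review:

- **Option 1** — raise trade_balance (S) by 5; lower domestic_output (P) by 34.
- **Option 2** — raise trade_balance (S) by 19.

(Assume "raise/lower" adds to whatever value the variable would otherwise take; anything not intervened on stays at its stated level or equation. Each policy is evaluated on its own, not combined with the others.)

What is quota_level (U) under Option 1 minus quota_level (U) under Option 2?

Option 1 (S + 5, P − 34):
  P = 83 − 34 = 49
  S = 89 + 5 = 94
  U = 8 + 6·49 + 4·94 = 678
Option 2 (S + 19):
  P = 83
  S = 89 + 19 = 108
  U = 8 + 6·83 + 4·108 = 938
U: 678 − 938 = -260

-260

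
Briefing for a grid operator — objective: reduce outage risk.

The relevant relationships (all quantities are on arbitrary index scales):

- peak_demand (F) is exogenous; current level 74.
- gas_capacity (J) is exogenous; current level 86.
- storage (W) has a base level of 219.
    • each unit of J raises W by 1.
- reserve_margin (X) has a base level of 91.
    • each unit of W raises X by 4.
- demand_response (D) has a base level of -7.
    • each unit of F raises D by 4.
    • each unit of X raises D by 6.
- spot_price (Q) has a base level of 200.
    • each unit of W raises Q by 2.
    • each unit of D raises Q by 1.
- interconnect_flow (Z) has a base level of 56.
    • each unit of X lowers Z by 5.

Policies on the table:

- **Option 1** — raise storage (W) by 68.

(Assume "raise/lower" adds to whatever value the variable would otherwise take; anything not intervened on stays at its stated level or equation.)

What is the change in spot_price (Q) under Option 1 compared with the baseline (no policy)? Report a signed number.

Baseline:
  F = 74
  J = 86
  W = 219 + 86 = 305
  X = 91 + 4·305 = 1311
  D = -7 + 4·74 + 6·1311 = 8155
  Q = 200 + 2·305 + 8155 = 8965
Option 1 (W + 68):
  F = 74
  J = 86
  W = 219 + 86 (+68 from intervention) = 373
  X = 91 + 4·373 = 1583
  D = -7 + 4·74 + 6·1583 = 9787
  Q = 200 + 2·373 + 9787 = 10733
Change in Q: 10733 − 8965 = 1768

1768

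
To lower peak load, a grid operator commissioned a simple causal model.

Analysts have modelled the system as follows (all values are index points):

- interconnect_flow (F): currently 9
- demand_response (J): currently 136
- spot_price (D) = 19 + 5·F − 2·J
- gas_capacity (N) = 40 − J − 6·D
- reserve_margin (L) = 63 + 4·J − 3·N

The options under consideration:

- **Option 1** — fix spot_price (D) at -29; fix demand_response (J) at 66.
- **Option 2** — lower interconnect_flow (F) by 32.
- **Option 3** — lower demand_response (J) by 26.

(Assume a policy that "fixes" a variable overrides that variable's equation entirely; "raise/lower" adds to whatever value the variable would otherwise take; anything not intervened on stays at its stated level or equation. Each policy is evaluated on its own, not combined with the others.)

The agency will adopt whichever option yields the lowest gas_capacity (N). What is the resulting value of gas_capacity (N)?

Option 1 (D := -29, J := 66):
  F = 9
  J = 66
  D = -29
  N = 40 − 66 − 6·(-29) = 148
Option 2 (F − 32):
  F = 9 − 32 = -23
  J = 136
  D = 19 + 5·(-23) − 2·136 = -368
  N = 40 − 136 − 6·(-368) = 2112
Option 3 (J − 26):
  F = 9
  J = 136 − 26 = 110
  D = 19 + 5·9 − 2·110 = -156
  N = 40 − 110 − 6·(-156) = 866
Comparing — Option 1: N=148, Option 2: N=2112, Option 3: N=866. Lowest is 148 (Option 1).

148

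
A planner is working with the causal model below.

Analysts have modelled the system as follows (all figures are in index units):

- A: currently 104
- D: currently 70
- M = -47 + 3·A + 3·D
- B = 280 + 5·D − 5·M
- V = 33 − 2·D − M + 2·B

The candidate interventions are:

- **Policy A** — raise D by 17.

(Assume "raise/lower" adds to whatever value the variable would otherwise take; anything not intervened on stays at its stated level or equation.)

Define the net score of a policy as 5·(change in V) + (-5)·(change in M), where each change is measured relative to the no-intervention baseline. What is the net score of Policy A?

-2380

Baseline:
  A = 104
  D = 70
  M = -47 + 3·104 + 3·70 = 475
  B = 280 + 5·70 − 5·475 = -1745
  V = 33 − 2·70 − 475 + 2·(-1745) = -4072
Policy A (D + 17):
  A = 104
  D = 70 + 17 = 87
  M = -47 + 3·104 + 3·87 = 526
  B = 280 + 5·87 − 5·526 = -1915
  V = 33 − 2·87 − 526 + 2·(-1915) = -4497
ΔV = -4497 − (-4072) = -425; ΔM = 526 − 475 = 51
Score = 5·(-425) + (-5)·51 = -2380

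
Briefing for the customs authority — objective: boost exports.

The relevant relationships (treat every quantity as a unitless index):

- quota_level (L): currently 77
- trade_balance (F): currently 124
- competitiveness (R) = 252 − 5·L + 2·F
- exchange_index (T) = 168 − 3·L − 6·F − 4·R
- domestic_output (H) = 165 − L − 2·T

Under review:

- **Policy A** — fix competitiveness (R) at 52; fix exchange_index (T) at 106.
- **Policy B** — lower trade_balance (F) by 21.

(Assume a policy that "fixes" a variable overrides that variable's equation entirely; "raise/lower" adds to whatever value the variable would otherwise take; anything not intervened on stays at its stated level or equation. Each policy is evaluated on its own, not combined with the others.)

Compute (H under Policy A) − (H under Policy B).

-2158

Policy A (R := 52, T := 106):
  L = 77
  F = 124
  R = 52
  T = 106
  H = 165 − 77 − 2·106 = -124
Policy B (F − 21):
  L = 77
  F = 124 − 21 = 103
  R = 252 − 5·77 + 2·103 = 73
  T = 168 − 3·77 − 6·103 − 4·73 = -973
  H = 165 − 77 − 2·(-973) = 2034
H: -124 − 2034 = -2158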